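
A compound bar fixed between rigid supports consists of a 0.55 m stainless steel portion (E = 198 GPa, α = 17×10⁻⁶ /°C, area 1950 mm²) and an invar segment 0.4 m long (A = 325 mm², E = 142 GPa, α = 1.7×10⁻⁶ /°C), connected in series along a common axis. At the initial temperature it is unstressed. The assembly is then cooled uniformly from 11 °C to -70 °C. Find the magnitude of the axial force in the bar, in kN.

Free thermal contraction of the whole bar: Σ αᵢΔT Lᵢ = 17×10⁻⁶×81×550 + 1.7×10⁻⁶×81×400 = 0.8124 mm.
The walls prevent any net length change, so an axial force P (same in every segment) develops. Compatibility: P · Σ Lᵢ/(AᵢEᵢ) = δ_free.
Σ Lᵢ/(AᵢEᵢ) = 550/(1950×198×10³) + 400/(325×142×10³) = 1.009×10⁻⁵ mm/N.
P = 0.8124 / 1.009×10⁻⁵ = 80500 N = 80.5 kN, tensile.

P ≈ 80.5 kN (tensile)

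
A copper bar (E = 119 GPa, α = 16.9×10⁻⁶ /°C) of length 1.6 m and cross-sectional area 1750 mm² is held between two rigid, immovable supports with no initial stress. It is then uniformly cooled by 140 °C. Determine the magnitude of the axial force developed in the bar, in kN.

P ≈ 493 kN (tensile)

Full restraint means ε = 0, so the stress is σ = EαΔT = 119×10³ × 16.9×10⁻⁶ × 140 = 281.6 MPa.
Then P = σA = 281.6 × 1750 mm² = 492.7 kN, tensile.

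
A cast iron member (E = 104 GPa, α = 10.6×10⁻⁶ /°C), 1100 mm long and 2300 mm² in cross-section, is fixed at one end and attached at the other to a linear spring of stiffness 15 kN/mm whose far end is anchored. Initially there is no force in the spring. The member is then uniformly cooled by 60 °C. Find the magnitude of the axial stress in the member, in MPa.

If the spring were absent the member would shorten by αΔT L = 10.6×10⁻⁶ × 60 × 1100 = 0.6996 mm.
With a force P in the spring, the elastic change of the member is PL/(AE) and that of the spring is P/k; compatibility requires their sum to equal δ_free.
P [ L/(AE) + 1/k ] = δ_free → P [ 1100/(2300×104×10³) + 1/(15×10³) ] = 0.6996.
P = 0.6996 / 7.127×10⁻⁵ = 9817 N.
σ = P/A = 9817/2300 = 4.268 MPa.

σ ≈ 4.27 MPa (tensile)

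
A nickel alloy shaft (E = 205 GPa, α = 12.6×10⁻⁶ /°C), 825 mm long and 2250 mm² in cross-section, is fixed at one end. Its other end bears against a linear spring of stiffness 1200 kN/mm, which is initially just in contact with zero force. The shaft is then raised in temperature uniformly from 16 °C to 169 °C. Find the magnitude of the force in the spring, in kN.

The unrestrained thermal change is αΔT L = 12.6×10⁻⁶ × 153 × 825 = 1.59 mm.
Let P be the compressive force at the spring. The shaft shortens elastically by PL/(AE) and the spring compresses by P/k; together these equal δ_free.
So P = δ_free / [L/(AE) + 1/k] = 1.59 / [ 825/(2250×205×10³) + 1/(1200×10³) ].
P = 1.59 / 2.622×10⁻⁶ = 606600 N.

P ≈ 607 kN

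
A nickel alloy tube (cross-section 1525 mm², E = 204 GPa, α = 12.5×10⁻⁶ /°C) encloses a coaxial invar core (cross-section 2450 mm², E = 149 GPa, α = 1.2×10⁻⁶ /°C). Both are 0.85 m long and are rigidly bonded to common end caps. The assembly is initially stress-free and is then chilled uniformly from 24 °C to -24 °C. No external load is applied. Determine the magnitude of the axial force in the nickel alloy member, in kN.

The nickel alloy has the larger α, so on cooling it would change length more than the invar if both were free. The rigid plates force a common final length, so the nickel alloy is put into tension and the invar into compression, with equal and opposite forces P (no external load).
Setting the final lengths equal and cancelling L: (α₁ − α₂)ΔT = P/(A₁E₁) + P/(A₂E₂).
|α₁ − α₂|·ΔT = 11.3×10⁻⁶ × 48 = 0.0005424.
1/(A₁E₁) + 1/(A₂E₂) = 1/(1525×204×10³) + 1/(2450×149×10³) = 5.954×10⁻⁹ N⁻¹.
So P = 0.0005424 / 5.954×10⁻⁹ = 91.1 kN.

P ≈ 91.1 kN (tensile in the nickel alloy)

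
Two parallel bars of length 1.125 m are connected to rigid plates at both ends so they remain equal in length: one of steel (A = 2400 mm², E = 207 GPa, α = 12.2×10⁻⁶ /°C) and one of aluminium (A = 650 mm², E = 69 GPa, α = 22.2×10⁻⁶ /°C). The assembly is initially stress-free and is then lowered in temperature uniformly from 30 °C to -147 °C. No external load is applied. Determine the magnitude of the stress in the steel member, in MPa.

Both members must finish at the same length. With the larger α, the aluminium tends to over-contract; the plates restrain it, putting the aluminium in tension and the steel in compression. With no external load the two internal forces are equal and opposite, magnitude P.
Setting the final lengths equal and cancelling L: (α₁ − α₂)ΔT = P/(A₁E₁) + P/(A₂E₂).
|α₁ − α₂|·ΔT = 10×10⁻⁶ × 177 = 0.00177.
1/(A₁E₁) + 1/(A₂E₂) = 1/(2400×207×10³) + 1/(650×69×10³) = 2.431×10⁻⁸ N⁻¹.
P = 0.00177 / 2.431×10⁻⁸ = 72810 N = 72.81 kN.
σ_{steel} = P/A₁ = 72810/2400 = 30.34 MPa, compressive.

σ ≈ 30.3 MPa (compressive)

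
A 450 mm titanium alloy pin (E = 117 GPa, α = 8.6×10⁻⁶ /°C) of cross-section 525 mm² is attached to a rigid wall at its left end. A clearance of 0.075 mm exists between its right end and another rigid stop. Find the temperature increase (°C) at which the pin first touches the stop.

ΔT ≈ 19.4 °C

The gap closes when αΔT L = 0.075 mm, since the pin is still unstressed at that instant.
ΔT = 0.075 / (8.6×10⁻⁶ × 450) = 19.38 °C.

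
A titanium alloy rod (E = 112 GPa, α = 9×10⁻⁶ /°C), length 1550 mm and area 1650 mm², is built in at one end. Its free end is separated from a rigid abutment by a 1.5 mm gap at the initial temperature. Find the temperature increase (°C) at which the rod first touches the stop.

The gap closes when αΔT L = 1.5 mm, since the rod is still unstressed at that instant.
So ΔT = g/(αL) = 1.5/(9×10⁻⁶ × 1550) = 107.5 °C.

ΔT ≈ 108 °C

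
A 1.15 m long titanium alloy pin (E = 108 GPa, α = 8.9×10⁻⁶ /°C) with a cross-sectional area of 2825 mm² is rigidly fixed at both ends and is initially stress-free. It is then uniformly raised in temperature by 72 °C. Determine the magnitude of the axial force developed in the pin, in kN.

With zero net strain, σ = E·αΔT = 108 GPa × 8.9×10⁻⁶ × 72 = 69.21 MPa.
Then P = σA = 69.21 × 2825 mm² = 195.5 kN, compressive.

P ≈ 196 kN (compressive)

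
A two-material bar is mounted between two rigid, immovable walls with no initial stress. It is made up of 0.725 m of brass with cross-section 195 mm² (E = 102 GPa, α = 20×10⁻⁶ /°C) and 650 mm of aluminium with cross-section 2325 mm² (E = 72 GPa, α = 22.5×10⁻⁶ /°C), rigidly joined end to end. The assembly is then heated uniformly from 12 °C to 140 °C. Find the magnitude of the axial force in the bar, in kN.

With the walls removed the bar would change length by δ_free = Σ αᵢΔT Lᵢ = 20×10⁻⁶×128×725 + 22.5×10⁻⁶×128×650 = 3.728 mm.
Since the ends are fixed, an axial force P builds up, equal in every segment, with P · Σ Lᵢ/(AᵢEᵢ) = δ_free.
Σ Lᵢ/(AᵢEᵢ) = 725/(195×102×10³) + 650/(2325×72×10³) = 4.033×10⁻⁵ mm/N.
P = 3.728 / 4.033×10⁻⁵ = 92430 N = 92.43 kN, compressive.

P ≈ 92.4 kN (compressive)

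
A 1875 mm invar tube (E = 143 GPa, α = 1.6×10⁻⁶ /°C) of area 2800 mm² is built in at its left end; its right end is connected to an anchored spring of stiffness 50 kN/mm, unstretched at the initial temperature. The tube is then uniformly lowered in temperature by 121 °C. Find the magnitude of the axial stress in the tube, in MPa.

σ ≈ 5.25 MPa (tensile)

If the spring were absent the tube would shorten by αΔT L = 1.6×10⁻⁶ × 121 × 1875 = 0.363 mm.
With a force P in the spring, the elastic change of the tube is PL/(AE) and that of the spring is P/k; compatibility requires their sum to equal δ_free.
P [ L/(AE) + 1/k ] = δ_free → P [ 1875/(2800×143×10³) + 1/(50×10³) ] = 0.363.
P = 0.363 / 2.468×10⁻⁵ = 14710 N.
σ = P/A = 14710/2800 = 5.252 MPa.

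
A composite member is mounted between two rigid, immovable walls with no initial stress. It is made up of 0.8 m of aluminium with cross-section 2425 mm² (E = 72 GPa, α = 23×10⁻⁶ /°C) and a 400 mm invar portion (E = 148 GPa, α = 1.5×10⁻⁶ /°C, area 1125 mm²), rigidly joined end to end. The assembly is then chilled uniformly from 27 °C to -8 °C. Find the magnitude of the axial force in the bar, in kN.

P ≈ 95.2 kN (tensile)

If the supports were absent, the total length change would be Σ αᵢΔT Lᵢ = 23×10⁻⁶×35×800 + 1.5×10⁻⁶×35×400 = 0.665 mm.
The walls prevent any net length change, so an axial force P (same in every segment) develops. Compatibility: P · Σ Lᵢ/(AᵢEᵢ) = δ_free.
Σ Lᵢ/(AᵢEᵢ) = 800/(2425×72×10³) + 400/(1125×148×10³) = 6.984×10⁻⁶ mm/N.
P = 0.665 / 6.984×10⁻⁶ = 95210 N = 95.21 kN, tensile.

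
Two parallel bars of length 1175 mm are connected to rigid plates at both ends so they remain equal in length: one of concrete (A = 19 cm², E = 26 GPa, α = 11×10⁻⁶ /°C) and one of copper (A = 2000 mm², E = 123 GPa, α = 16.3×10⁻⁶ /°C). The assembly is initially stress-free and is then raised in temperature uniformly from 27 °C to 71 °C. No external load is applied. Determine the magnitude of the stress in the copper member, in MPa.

Both members must finish at the same length. With the larger α, the copper tends to over-expand; the plates restrain it, putting the copper in compression and the concrete in tension. With no external load the two internal forces are equal and opposite, magnitude P.
Compatibility of the two members (thermal + elastic change equal): (α₁ − α₂)ΔT = P·[1/(A₁E₁) + 1/(A₂E₂)].
|α₁ − α₂|·ΔT = 5.3×10⁻⁶ × 44 = 0.0002332.
1/(A₁E₁) + 1/(A₂E₂) = 1/(1900×26×10³) + 1/(2000×123×10³) = 2.431×10⁻⁸ N⁻¹.
P = 0.0002332 / 2.431×10⁻⁸ = 9594 N = 9.594 kN.
σ_{copper} = P/A₂ = 9594/2000 = 4.797 MPa, compressive.

σ ≈ 4.8 MPa (compressive)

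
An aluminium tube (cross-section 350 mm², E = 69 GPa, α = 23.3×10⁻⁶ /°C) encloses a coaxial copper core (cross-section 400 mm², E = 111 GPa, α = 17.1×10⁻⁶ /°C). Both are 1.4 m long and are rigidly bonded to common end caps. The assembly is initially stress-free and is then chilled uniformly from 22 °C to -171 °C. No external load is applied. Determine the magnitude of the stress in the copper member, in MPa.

σ ≈ 46.8 MPa (compressive)

Equilibrium of a rigid end plate with no external load gives equal and opposite internal forces ±P in the two members. Since α_{aluminium} > α_{copper}, cooling drives the aluminium into tension and the copper into compression.
Compatibility of the two members (thermal + elastic change equal): (α₁ − α₂)ΔT = P·[1/(A₁E₁) + 1/(A₂E₂)].
|α₁ − α₂|·ΔT = 6.2×10⁻⁶ × 193 = 0.001197.
1/(A₁E₁) + 1/(A₂E₂) = 1/(350×69×10³) + 1/(400×111×10³) = 6.393×10⁻⁸ N⁻¹.
P = 0.001197 / 6.393×10⁻⁸ = 18720 N = 18.72 kN.
σ_{copper} = P/A₂ = 18720/400 = 46.79 MPa, compressive.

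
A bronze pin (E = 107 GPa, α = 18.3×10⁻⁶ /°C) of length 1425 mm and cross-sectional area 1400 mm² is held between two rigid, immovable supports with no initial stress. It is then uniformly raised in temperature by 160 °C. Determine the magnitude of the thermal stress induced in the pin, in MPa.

σ ≈ 313 MPa (compressive)

Because both ends are immovable the net strain is zero, and the suppressed thermal strain is αΔT = 18.3×10⁻⁶ × 160 = 2928×10⁻⁶.
σ = EαΔT = 107×10³ × 18.3×10⁻⁶ × 160 = 313.3 MPa (compressive; the pin is trying to expand).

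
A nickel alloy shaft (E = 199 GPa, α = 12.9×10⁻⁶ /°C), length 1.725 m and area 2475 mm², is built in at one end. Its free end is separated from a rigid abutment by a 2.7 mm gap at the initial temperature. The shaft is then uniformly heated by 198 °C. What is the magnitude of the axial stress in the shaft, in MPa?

If the wall were absent the shaft would grow by αΔT L = 12.9×10⁻⁶ × 198 × 1725 = 4.406 mm.
This exceeds the 2.7 mm gap, so the wall pushes back. The portion of expansion that must be recovered elastically is δ_free − gap = 4.406 − 2.7 = 1.706 mm.
That suppressed elongation corresponds to σ = E·Δ/L = 199×10³ × 1.706/1725 = 196.8 MPa.

σ ≈ 197 MPa (compressive)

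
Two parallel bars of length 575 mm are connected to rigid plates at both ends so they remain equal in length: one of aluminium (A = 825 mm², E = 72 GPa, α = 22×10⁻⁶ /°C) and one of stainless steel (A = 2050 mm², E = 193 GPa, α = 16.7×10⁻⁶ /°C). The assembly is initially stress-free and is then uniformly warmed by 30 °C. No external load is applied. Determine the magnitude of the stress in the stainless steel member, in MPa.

σ ≈ 4.01 MPa (tensile)

Equilibrium of a rigid end plate with no external load gives equal and opposite internal forces ±P in the two members. Since α_{aluminium} > α_{stainless steel}, heating drives the aluminium into compression and the stainless steel into tension.
Compatibility of the two members (thermal + elastic change equal): (α₁ − α₂)ΔT = P·[1/(A₁E₁) + 1/(A₂E₂)].
|α₁ − α₂|·ΔT = 5.3×10⁻⁶ × 30 = 0.000159.
1/(A₁E₁) + 1/(A₂E₂) = 1/(825×72×10³) + 1/(2050×193×10³) = 1.936×10⁻⁸ N⁻¹.
So P = 0.000159 / 1.936×10⁻⁸ = 8.212 kN.
σ_{stainless steel} = P/A₂ = 8212/2050 = 4.006 MPa, tensile.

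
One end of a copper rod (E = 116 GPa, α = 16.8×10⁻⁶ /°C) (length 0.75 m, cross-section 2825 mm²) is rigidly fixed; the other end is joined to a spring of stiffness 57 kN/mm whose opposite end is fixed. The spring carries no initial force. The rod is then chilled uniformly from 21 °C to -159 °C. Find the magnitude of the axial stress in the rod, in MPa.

The unrestrained thermal change is αΔT L = 16.8×10⁻⁶ × 180 × 750 = 2.268 mm.
Let P be the tensile force in the spring. The rod extends elastically by PL/(AE) and the spring stretches by P/k; together these equal δ_free.
P [ L/(AE) + 1/k ] = δ_free → P [ 750/(2825×116×10³) + 1/(57×10³) ] = 2.268.
P = 2.268 / 1.983×10⁻⁵ = 114400 N.
σ = P/A = 114400/2825 = 40.48 MPa.

σ ≈ 40.5 MPa (tensile)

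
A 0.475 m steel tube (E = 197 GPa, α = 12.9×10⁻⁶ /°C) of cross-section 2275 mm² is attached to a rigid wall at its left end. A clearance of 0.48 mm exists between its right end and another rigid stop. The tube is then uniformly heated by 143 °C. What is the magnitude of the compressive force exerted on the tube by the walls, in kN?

Free thermal elongation = αΔT L = 12.9×10⁻⁶ × 143 × 475 = 0.8762 mm.
The gap closes (δ_free > 0.48 mm) and the wall then resists a further 0.8762 − 0.48 = 0.3962 mm of expansion.
So σ = E(δ_free − g)/L = 197×10³ × 0.3962/475 = 164.3 MPa.
P = σA = 164.3 × 2275 = 373.9 kN.

P ≈ 374 kN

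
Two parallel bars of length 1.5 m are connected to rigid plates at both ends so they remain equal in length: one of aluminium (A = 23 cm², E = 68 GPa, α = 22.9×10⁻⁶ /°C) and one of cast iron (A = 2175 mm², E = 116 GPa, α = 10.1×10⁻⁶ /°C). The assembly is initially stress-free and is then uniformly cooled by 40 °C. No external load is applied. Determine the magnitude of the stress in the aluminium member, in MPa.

Both members must finish at the same length. With the larger α, the aluminium tends to over-contract; the plates restrain it, putting the aluminium in tension and the cast iron in compression. With no external load the two internal forces are equal and opposite, magnitude P.
Setting the final lengths equal and cancelling L: (α₁ − α₂)ΔT = P/(A₁E₁) + P/(A₂E₂).
|α₁ − α₂|·ΔT = 12.8×10⁻⁶ × 40 = 0.000512.
1/(A₁E₁) + 1/(A₂E₂) = 1/(2300×68×10³) + 1/(2175×116×10³) = 1.036×10⁻⁸ N⁻¹.
So P = 0.000512 / 1.036×10⁻⁸ = 49.43 kN.
σ_{aluminium} = P/A₁ = 49430/2300 = 21.49 MPa, tensile.

σ ≈ 21.5 MPa (tensile)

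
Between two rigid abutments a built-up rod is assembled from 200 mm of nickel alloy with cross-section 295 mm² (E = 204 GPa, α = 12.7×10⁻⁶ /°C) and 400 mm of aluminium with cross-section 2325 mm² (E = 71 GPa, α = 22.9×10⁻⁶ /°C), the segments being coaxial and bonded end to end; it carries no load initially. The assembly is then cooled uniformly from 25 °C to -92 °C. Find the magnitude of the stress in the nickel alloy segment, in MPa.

σ ≈ 808 MPa (tensile)

With the walls removed the bar would change length by δ_free = Σ αᵢΔT Lᵢ = 12.7×10⁻⁶×117×200 + 22.9×10⁻⁶×117×400 = 1.369 mm.
The rigid supports impose zero overall length change; the single axial force P common to all segments must satisfy P Σ Lᵢ/(AᵢEᵢ) = δ_free.
Σ Lᵢ/(AᵢEᵢ) = 200/(295×204×10³) + 400/(2325×71×10³) = 5.747×10⁻⁶ mm/N.
So P = 1.369 / 5.747×10⁻⁶ = 238.2 kN, tensile.
σ_{nickel alloy} = P / A = 238200 / 295 = 807.5 MPa.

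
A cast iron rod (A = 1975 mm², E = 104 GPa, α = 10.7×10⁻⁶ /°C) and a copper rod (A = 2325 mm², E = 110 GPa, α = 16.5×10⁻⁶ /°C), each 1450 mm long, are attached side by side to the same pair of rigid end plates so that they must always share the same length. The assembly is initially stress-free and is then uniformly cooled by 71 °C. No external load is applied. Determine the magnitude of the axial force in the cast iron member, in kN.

P ≈ 46.9 kN (compressive in the cast iron)

Both members must finish at the same length. With the larger α, the copper tends to over-contract; the plates restrain it, putting the copper in tension and the cast iron in compression. With no external load the two internal forces are equal and opposite, magnitude P.
Compatibility of the two members (thermal + elastic change equal): (α₁ − α₂)ΔT = P·[1/(A₁E₁) + 1/(A₂E₂)].
|α₁ − α₂|·ΔT = 5.8×10⁻⁶ × 71 = 0.0004118.
1/(A₁E₁) + 1/(A₂E₂) = 1/(1975×104×10³) + 1/(2325×110×10³) = 8.779×10⁻⁹ N⁻¹.
So P = 0.0004118 / 8.779×10⁻⁹ = 46.91 kN.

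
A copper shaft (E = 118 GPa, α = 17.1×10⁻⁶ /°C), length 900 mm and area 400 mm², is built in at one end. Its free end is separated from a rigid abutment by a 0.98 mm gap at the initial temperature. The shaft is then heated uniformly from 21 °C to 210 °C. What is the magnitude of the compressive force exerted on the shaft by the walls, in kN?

P ≈ 101 kN

If the wall were absent the shaft would grow by αΔT L = 17.1×10⁻⁶ × 189 × 900 = 2.909 mm.
This exceeds the 0.98 mm gap, so the wall pushes back. The portion of expansion that must be recovered elastically is δ_free − gap = 2.909 − 0.98 = 1.929 mm.
So σ = E(δ_free − g)/L = 118×10³ × 1.929/900 = 252.9 MPa.
P = σA = 252.9 × 400 = 101.2 kN.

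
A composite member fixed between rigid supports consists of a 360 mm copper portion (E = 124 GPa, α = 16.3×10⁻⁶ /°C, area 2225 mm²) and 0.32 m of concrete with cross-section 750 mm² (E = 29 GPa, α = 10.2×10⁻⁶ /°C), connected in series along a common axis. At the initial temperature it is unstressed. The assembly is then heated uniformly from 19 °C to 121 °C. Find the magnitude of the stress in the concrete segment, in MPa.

σ ≈ 77.5 MPa (compressive)

If the supports were absent, the total length change would be Σ αᵢΔT Lᵢ = 16.3×10⁻⁶×102×360 + 10.2×10⁻⁶×102×320 = 0.9315 mm.
Since the ends are fixed, an axial force P builds up, equal in every segment, with P · Σ Lᵢ/(AᵢEᵢ) = δ_free.
The series flexibility is Σ Lᵢ/(AᵢEᵢ) = 360/(2225×124×10³) + 320/(750×29×10³) = 1.602×10⁻⁵ mm/N.
Hence P = δ_free / Σ(L/AE) = 0.9315/1.602×10⁻⁵ = 58.15 kN (compressive).
σ_{concrete} = P / A = 58150 / 750 = 77.54 MPa.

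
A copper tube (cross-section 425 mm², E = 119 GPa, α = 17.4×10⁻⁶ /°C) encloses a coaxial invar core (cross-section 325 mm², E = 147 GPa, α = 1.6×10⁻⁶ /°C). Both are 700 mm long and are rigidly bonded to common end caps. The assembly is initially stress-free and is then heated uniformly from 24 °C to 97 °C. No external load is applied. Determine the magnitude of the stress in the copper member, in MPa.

σ ≈ 66.7 MPa (compressive)

Both members must finish at the same length. With the larger α, the copper tends to over-expand; the plates restrain it, putting the copper in compression and the invar in tension. With no external load the two internal forces are equal and opposite, magnitude P.
Compatibility of the two members (thermal + elastic change equal): (α₁ − α₂)ΔT = P·[1/(A₁E₁) + 1/(A₂E₂)].
|α₁ − α₂|·ΔT = 15.8×10⁻⁶ × 73 = 0.001153.
1/(A₁E₁) + 1/(A₂E₂) = 1/(425×119×10³) + 1/(325×147×10³) = 4.07×10⁻⁸ N⁻¹.
P = 0.001153 / 4.07×10⁻⁸ = 28340 N = 28.34 kN.
σ_{copper} = P/A₁ = 28340/425 = 66.67 MPa, compressive.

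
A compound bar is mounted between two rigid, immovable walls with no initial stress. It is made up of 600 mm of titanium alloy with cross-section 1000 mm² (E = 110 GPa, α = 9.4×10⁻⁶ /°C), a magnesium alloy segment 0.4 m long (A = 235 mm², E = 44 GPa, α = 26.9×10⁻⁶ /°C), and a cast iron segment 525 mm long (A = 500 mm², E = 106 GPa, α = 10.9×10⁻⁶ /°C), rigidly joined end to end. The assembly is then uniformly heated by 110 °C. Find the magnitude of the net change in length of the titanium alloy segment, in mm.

|ΔL| ≈ 0.375 mm

With the walls removed the bar would change length by δ_free = Σ αᵢΔT Lᵢ = 9.4×10⁻⁶×110×600 + 26.9×10⁻⁶×110×400 + 10.9×10⁻⁶×110×525 = 2.433 mm.
The walls prevent any net length change, so an axial force P (same in every segment) develops. Compatibility: P · Σ Lᵢ/(AᵢEᵢ) = δ_free.
The series flexibility is Σ Lᵢ/(AᵢEᵢ) = 600/(1000×110×10³) + 400/(235×44×10³) + 525/(500×106×10³) = 5.404×10⁻⁵ mm/N.
So P = 2.433 / 5.404×10⁻⁵ = 45.03 kN, compressive.
For the titanium alloy segment, free thermal change = 9.4×10⁻⁶×110×600 = 0.6204 mm and elastic change from P = 45030×600/(1000×110×10³) = 0.2456 mm; these oppose, so the net change is 0.375 mm (segment lengthens).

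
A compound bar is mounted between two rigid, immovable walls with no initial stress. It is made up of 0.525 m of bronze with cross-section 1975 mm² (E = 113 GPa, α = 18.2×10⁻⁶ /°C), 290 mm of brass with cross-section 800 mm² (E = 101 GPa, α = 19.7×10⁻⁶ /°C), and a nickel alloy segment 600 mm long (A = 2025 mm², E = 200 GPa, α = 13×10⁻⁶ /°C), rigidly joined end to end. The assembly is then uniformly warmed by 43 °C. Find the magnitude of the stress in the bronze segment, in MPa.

With the walls removed the bar would change length by δ_free = Σ αᵢΔT Lᵢ = 18.2×10⁻⁶×43×525 + 19.7×10⁻⁶×43×290 + 13×10⁻⁶×43×600 = 0.9919 mm.
Since the ends are fixed, an axial force P builds up, equal in every segment, with P · Σ Lᵢ/(AᵢEᵢ) = δ_free.
Σ Lᵢ/(AᵢEᵢ) = 525/(1975×113×10³) + 290/(800×101×10³) + 600/(2025×200×10³) = 7.423×10⁻⁶ mm/N.
P = 0.9919 / 7.423×10⁻⁶ = 133600 N = 133.6 kN, compressive.
σ_{bronze} = P / A = 133600 / 1975 = 67.66 MPa.

σ ≈ 67.7 MPa (compressive)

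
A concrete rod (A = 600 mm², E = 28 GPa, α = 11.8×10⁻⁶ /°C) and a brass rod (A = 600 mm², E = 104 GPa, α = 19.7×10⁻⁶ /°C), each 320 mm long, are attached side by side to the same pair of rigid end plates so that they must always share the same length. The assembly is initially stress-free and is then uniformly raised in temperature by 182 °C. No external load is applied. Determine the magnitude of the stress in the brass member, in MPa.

σ ≈ 31.7 MPa (compressive)

The brass has the larger α, so on heating it would change length more than the concrete if both were free. The rigid plates force a common final length, so the brass is put into compression and the concrete into tension, with equal and opposite forces P (no external load).
Compatibility of the two members (thermal + elastic change equal): (α₁ − α₂)ΔT = P·[1/(A₁E₁) + 1/(A₂E₂)].
|α₁ − α₂|·ΔT = 7.9×10⁻⁶ × 182 = 0.001438.
1/(A₁E₁) + 1/(A₂E₂) = 1/(600×28×10³) + 1/(600×104×10³) = 7.555×10⁻⁸ N⁻¹.
P = 0.001438 / 7.555×10⁻⁸ = 19030 N = 19.03 kN.
σ_{brass} = P/A₂ = 19030/600 = 31.72 MPa, compressive.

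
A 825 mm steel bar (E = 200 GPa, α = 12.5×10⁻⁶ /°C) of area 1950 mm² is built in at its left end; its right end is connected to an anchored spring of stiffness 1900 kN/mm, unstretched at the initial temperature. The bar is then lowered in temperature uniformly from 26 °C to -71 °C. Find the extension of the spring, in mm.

The unrestrained thermal change is αΔT L = 12.5×10⁻⁶ × 97 × 825 = 1 mm.
Let P be the tensile force in the spring. The bar extends elastically by PL/(AE) and the spring stretches by P/k; together these equal δ_free.
P [ L/(AE) + 1/k ] = δ_free → P [ 825/(1950×200×10³) + 1/(1900×10³) ] = 1.
P = 1 / 2.642×10⁻⁶ = 378700 N.
Spring extension = P/k = 378700/(1900×10³) = 0.1993 mm.

δ ≈ 0.199 mm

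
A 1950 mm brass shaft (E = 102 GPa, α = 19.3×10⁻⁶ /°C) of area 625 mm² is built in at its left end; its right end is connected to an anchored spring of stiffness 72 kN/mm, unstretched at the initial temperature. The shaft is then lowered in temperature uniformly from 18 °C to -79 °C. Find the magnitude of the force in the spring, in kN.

P ≈ 82.1 kN

Free thermal contraction: δ_free = αΔT L = 19.3×10⁻⁶ × 97 × 1950 = 3.651 mm.
Let P be the tensile force in the spring. The shaft extends elastically by PL/(AE) and the spring stretches by P/k; together these equal δ_free.
P [ L/(AE) + 1/k ] = δ_free → P [ 1950/(625×102×10³) + 1/(72×10³) ] = 3.651.
P = 3.651 / 4.448×10⁻⁵ = 82080 N.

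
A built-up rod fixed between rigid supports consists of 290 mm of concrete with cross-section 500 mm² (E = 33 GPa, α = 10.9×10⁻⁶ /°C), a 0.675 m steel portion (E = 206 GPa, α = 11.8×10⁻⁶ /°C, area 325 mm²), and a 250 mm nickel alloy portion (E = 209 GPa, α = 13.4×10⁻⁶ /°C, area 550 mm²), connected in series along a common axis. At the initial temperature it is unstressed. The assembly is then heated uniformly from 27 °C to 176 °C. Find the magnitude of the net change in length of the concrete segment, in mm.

|ΔL| ≈ 0.8 mm

With the walls removed the bar would change length by δ_free = Σ αᵢΔT Lᵢ = 10.9×10⁻⁶×149×290 + 11.8×10⁻⁶×149×675 + 13.4×10⁻⁶×149×250 = 2.157 mm.
Since the ends are fixed, an axial force P builds up, equal in every segment, with P · Σ Lᵢ/(AᵢEᵢ) = δ_free.
The series flexibility is Σ Lᵢ/(AᵢEᵢ) = 290/(500×33×10³) + 675/(325×206×10³) + 250/(550×209×10³) = 2.983×10⁻⁵ mm/N.
So P = 2.157 / 2.983×10⁻⁵ = 72.3 kN, compressive.
For the concrete segment, free thermal change = 10.9×10⁻⁶×149×290 = 0.471 mm and elastic change from P = 72300×290/(500×33×10³) = 1.271 mm; these oppose, so the net change is 0.8 mm (segment shortens).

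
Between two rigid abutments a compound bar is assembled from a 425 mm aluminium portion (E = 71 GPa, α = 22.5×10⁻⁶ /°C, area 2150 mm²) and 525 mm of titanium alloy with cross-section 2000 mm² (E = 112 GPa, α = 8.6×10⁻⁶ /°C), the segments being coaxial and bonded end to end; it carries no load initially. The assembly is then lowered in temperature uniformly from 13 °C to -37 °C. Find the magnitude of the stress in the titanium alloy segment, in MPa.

With the walls removed the bar would change length by δ_free = Σ αᵢΔT Lᵢ = 22.5×10⁻⁶×50×425 + 8.6×10⁻⁶×50×525 = 0.7039 mm.
Since the ends are fixed, an axial force P builds up, equal in every segment, with P · Σ Lᵢ/(AᵢEᵢ) = δ_free.
Σ Lᵢ/(AᵢEᵢ) = 425/(2150×71×10³) + 525/(2000×112×10³) = 5.128×10⁻⁶ mm/N.
P = 0.7039 / 5.128×10⁻⁶ = 137300 N = 137.3 kN, tensile.
σ_{titanium alloy} = P / A = 137300 / 2000 = 68.63 MPa.

σ ≈ 68.6 MPa (tensile)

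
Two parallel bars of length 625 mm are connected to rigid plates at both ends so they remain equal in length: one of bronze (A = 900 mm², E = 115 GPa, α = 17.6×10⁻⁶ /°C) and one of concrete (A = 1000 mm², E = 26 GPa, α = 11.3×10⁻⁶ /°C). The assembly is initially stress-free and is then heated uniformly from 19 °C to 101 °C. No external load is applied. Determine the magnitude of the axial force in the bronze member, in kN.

The bronze has the larger α, so on heating it would change length more than the concrete if both were free. The rigid plates force a common final length, so the bronze is put into compression and the concrete into tension, with equal and opposite forces P (no external load).
Equating the net (thermal + elastic) strains gives |α₁ − α₂|·ΔT = P·[1/(A₁E₁) + 1/(A₂E₂)].
|α₁ − α₂|·ΔT = 6.3×10⁻⁶ × 82 = 0.0005166.
1/(A₁E₁) + 1/(A₂E₂) = 1/(900×115×10³) + 1/(1000×26×10³) = 4.812×10⁻⁸ N⁻¹.
P = 0.0005166 / 4.812×10⁻⁸ = 10730 N = 10.73 kN.

P ≈ 10.7 kN (compressive in the bronze)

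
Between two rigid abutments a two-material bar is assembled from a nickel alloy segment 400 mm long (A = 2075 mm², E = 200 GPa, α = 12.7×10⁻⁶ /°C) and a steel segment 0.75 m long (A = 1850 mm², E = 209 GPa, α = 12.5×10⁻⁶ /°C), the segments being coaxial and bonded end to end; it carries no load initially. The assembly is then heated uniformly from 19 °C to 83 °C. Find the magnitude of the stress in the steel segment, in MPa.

Free thermal expansion of the whole bar: Σ αᵢΔT Lᵢ = 12.7×10⁻⁶×64×400 + 12.5×10⁻⁶×64×750 = 0.9251 mm.
Since the ends are fixed, an axial force P builds up, equal in every segment, with P · Σ Lᵢ/(AᵢEᵢ) = δ_free.
The series flexibility is Σ Lᵢ/(AᵢEᵢ) = 400/(2075×200×10³) + 750/(1850×209×10³) = 2.904×10⁻⁶ mm/N.
Hence P = δ_free / Σ(L/AE) = 0.9251/2.904×10⁻⁶ = 318.6 kN (compressive).
σ_{steel} = P / A = 318600 / 1850 = 172.2 MPa.

σ ≈ 172 MPa (compressive)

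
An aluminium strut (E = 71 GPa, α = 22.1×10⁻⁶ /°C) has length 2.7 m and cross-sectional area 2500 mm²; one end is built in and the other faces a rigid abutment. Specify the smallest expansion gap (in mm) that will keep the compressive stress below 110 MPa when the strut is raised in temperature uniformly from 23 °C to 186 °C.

With no wall the strut would lengthen by αΔT L = 22.1×10⁻⁶ × 163 × 2700 = 9.726 mm.
At the allowable stress the elastic shortening the wall may impose is σL/E = 110 × 2700 / (71×10³) = 4.183 mm.
So the gap has to take up the difference, g_min = δ_free − σL/E = 9.726 − 4.183 = 5.543 mm.

g ≈ 5.54 mm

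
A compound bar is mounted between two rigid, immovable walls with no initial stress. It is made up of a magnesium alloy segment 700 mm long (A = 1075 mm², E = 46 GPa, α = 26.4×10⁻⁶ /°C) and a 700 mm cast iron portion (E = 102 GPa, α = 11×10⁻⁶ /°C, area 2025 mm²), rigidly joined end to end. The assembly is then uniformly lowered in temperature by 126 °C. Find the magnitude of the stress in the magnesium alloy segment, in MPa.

σ ≈ 175 MPa (tensile)

With the walls removed the bar would change length by δ_free = Σ αᵢΔT Lᵢ = 26.4×10⁻⁶×126×700 + 11×10⁻⁶×126×700 = 3.299 mm.
The walls prevent any net length change, so an axial force P (same in every segment) develops. Compatibility: P · Σ Lᵢ/(AᵢEᵢ) = δ_free.
Σ Lᵢ/(AᵢEᵢ) = 700/(1075×46×10³) + 700/(2025×102×10³) = 1.754×10⁻⁵ mm/N.
P = 3.299 / 1.754×10⁻⁵ = 188000 N = 188 kN, tensile.
σ_{magnesium alloy} = P / A = 188000 / 1075 = 174.9 MPa.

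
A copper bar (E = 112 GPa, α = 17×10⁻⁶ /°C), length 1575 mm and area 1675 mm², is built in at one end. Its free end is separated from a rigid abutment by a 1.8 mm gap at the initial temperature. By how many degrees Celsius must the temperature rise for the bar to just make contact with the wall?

Contact occurs when the free expansion equals the gap: αΔT L = 1.8 mm.
So ΔT = g/(αL) = 1.8/(17×10⁻⁶ × 1575) = 67.23 °C.

ΔT ≈ 67.2 °C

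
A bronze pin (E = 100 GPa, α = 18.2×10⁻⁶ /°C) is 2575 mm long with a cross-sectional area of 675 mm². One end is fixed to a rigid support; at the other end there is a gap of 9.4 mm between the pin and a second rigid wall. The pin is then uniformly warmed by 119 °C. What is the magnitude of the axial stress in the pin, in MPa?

Free thermal elongation = αΔT L = 18.2×10⁻⁶ × 119 × 2575 = 5.577 mm.
Since δ_free = 5.58 mm is less than the 9.4 mm gap, the pin never touches the wall. No axial force develops.

σ ≈ 0 MPa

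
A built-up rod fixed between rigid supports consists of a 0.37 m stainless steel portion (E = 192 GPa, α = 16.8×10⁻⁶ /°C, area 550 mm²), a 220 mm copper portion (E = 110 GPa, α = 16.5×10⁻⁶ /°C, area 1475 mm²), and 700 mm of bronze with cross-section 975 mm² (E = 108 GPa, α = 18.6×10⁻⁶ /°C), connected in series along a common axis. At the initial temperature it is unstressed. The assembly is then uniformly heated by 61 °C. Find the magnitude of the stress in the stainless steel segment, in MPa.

σ ≈ 220 MPa (compressive)

With the walls removed the bar would change length by δ_free = Σ αᵢΔT Lᵢ = 16.8×10⁻⁶×61×370 + 16.5×10⁻⁶×61×220 + 18.6×10⁻⁶×61×700 = 1.395 mm.
The walls prevent any net length change, so an axial force P (same in every segment) develops. Compatibility: P · Σ Lᵢ/(AᵢEᵢ) = δ_free.
The series flexibility is Σ Lᵢ/(AᵢEᵢ) = 370/(550×192×10³) + 220/(1475×110×10³) + 700/(975×108×10³) = 1.151×10⁻⁵ mm/N.
Hence P = δ_free / Σ(L/AE) = 1.395/1.151×10⁻⁵ = 121.2 kN (compressive).
σ_{stainless steel} = P / A = 121200 / 550 = 220.4 MPa.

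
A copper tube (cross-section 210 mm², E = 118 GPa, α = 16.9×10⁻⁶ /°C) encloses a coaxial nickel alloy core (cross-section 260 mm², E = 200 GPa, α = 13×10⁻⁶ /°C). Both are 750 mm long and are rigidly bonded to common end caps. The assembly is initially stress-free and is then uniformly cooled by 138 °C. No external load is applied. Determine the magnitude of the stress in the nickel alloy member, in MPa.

The copper has the larger α, so on cooling it would change length more than the nickel alloy if both were free. The rigid plates force a common final length, so the copper is put into tension and the nickel alloy into compression, with equal and opposite forces P (no external load).
Compatibility of the two members (thermal + elastic change equal): (α₁ − α₂)ΔT = P·[1/(A₁E₁) + 1/(A₂E₂)].
|α₁ − α₂|·ΔT = 3.9×10⁻⁶ × 138 = 0.0005382.
1/(A₁E₁) + 1/(A₂E₂) = 1/(210×118×10³) + 1/(260×200×10³) = 5.959×10⁻⁸ N⁻¹.
P = 0.0005382 / 5.959×10⁻⁸ = 9032 N = 9.032 kN.
σ_{nickel alloy} = P/A₂ = 9032/260 = 34.74 MPa, compressive.

σ ≈ 34.7 MPa (compressive)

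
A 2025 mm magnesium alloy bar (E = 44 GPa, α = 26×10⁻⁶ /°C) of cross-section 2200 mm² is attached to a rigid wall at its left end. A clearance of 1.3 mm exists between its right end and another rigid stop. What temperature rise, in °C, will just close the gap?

ΔT ≈ 24.7 °C

Contact occurs when the free expansion equals the gap: αΔT L = 1.3 mm.
ΔT = 1.3 / (26×10⁻⁶ × 2025) = 24.69 °C.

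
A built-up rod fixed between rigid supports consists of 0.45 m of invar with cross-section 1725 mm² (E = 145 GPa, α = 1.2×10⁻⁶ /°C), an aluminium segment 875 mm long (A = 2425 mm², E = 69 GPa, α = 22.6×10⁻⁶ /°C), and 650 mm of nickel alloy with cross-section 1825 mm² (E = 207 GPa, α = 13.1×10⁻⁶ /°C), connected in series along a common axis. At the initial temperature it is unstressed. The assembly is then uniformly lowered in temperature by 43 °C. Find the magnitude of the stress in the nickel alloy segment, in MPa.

If the supports were absent, the total length change would be Σ αᵢΔT Lᵢ = 1.2×10⁻⁶×43×450 + 22.6×10⁻⁶×43×875 + 13.1×10⁻⁶×43×650 = 1.24 mm.
Since the ends are fixed, an axial force P builds up, equal in every segment, with P · Σ Lᵢ/(AᵢEᵢ) = δ_free.
The series flexibility is Σ Lᵢ/(AᵢEᵢ) = 450/(1725×145×10³) + 875/(2425×69×10³) + 650/(1825×207×10³) = 8.749×10⁻⁶ mm/N.
P = 1.24 / 8.749×10⁻⁶ = 141700 N = 141.7 kN, tensile.
σ_{nickel alloy} = P / A = 141700 / 1825 = 77.64 MPa.

σ ≈ 77.6 MPa (tensile)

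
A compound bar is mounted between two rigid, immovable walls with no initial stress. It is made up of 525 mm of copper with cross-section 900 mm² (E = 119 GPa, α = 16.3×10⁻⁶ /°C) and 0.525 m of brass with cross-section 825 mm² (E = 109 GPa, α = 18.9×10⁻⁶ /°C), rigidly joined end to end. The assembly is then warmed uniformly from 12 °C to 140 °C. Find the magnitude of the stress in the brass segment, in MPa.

σ ≈ 267 MPa (compressive)

If the supports were absent, the total length change would be Σ αᵢΔT Lᵢ = 16.3×10⁻⁶×128×525 + 18.9×10⁻⁶×128×525 = 2.365 mm.
The rigid supports impose zero overall length change; the single axial force P common to all segments must satisfy P Σ Lᵢ/(AᵢEᵢ) = δ_free.
Σ Lᵢ/(AᵢEᵢ) = 525/(900×119×10³) + 525/(825×109×10³) = 1.074×10⁻⁵ mm/N.
Hence P = δ_free / Σ(L/AE) = 2.365/1.074×10⁻⁵ = 220.2 kN (compressive).
σ_{brass} = P / A = 220200 / 825 = 267 MPa.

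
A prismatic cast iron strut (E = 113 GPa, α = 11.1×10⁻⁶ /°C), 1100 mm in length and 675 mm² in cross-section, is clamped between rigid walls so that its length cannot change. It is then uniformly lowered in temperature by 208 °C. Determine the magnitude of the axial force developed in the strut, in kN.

P ≈ 176 kN (tensile)

With zero net strain, σ = E·αΔT = 113 GPa × 11.1×10⁻⁶ × 208 = 260.9 MPa.
Axial force P = σA = 260.9 × 675 = 176100 N = 176.1 kN, tensile.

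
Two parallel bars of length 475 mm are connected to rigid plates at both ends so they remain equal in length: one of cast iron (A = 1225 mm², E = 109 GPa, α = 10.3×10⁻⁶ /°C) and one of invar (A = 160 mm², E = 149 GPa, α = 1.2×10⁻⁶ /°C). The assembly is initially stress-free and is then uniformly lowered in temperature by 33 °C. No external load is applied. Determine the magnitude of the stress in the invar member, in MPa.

σ ≈ 38 MPa (compressive)

Both members must finish at the same length. With the larger α, the cast iron tends to over-contract; the plates restrain it, putting the cast iron in tension and the invar in compression. With no external load the two internal forces are equal and opposite, magnitude P.
Equating the net (thermal + elastic) strains gives |α₁ − α₂|·ΔT = P·[1/(A₁E₁) + 1/(A₂E₂)].
|α₁ − α₂|·ΔT = 9.1×10⁻⁶ × 33 = 0.0003003.
1/(A₁E₁) + 1/(A₂E₂) = 1/(1225×109×10³) + 1/(160×149×10³) = 4.944×10⁻⁸ N⁻¹.
P = 0.0003003 / 4.944×10⁻⁸ = 6075 N = 6.075 kN.
σ_{invar} = P/A₂ = 6075/160 = 37.97 MPa, compressive.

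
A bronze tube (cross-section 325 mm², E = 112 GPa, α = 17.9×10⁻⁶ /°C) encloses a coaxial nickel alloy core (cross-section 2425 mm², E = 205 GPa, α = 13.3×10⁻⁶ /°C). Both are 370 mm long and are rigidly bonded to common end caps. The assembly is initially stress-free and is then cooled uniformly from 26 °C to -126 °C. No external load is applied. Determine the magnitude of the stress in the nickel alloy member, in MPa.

Both members must finish at the same length. With the larger α, the bronze tends to over-contract; the plates restrain it, putting the bronze in tension and the nickel alloy in compression. With no external load the two internal forces are equal and opposite, magnitude P.
Equating the net (thermal + elastic) strains gives |α₁ − α₂|·ΔT = P·[1/(A₁E₁) + 1/(A₂E₂)].
|α₁ − α₂|·ΔT = 4.6×10⁻⁶ × 152 = 0.0006992.
1/(A₁E₁) + 1/(A₂E₂) = 1/(325×112×10³) + 1/(2425×205×10³) = 2.948×10⁻⁸ N⁻¹.
So P = 0.0006992 / 2.948×10⁻⁸ = 23.71 kN.
σ_{nickel alloy} = P/A₂ = 23710/2425 = 9.779 MPa, compressive.

σ ≈ 9.78 MPa (compressive)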